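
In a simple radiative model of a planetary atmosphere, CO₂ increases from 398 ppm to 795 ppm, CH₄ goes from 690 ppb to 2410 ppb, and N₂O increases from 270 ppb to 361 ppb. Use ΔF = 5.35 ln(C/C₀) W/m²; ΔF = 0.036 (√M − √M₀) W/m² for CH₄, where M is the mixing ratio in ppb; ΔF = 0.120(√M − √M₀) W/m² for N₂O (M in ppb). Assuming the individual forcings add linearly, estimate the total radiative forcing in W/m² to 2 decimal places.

ΔF = 4.83 W/m²

CO₂: 5.35 × ln(795/398) = 5.35 × ln(1.99749) = 5.35 × 0.69189 = 3.7016 W/m².
CH₄: 0.036 × (√2410 − √690) = 0.036 × (49.0918 − 26.2679) = 0.036 × 22.8239 = 0.8217 W/m².
N₂O: 0.120 × (√361 − √270) = 0.120 × (19.0000 − 16.4317) = 0.120 × 2.5683 = 0.3082 W/m².
Total ΔF = 3.7016 + 0.8217 + 0.3082 = 4.8315 W/m².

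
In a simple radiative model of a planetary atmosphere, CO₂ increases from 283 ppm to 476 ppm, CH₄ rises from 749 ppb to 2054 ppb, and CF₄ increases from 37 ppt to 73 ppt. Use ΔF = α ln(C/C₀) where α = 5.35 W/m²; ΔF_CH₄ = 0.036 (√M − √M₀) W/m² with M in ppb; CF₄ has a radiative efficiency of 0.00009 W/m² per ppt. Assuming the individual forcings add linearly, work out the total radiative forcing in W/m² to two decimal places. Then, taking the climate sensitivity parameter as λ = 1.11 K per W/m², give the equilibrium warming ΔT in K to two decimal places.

CO₂: 5.35 × ln(476/283) = 5.35 × ln(1.68198) = 5.35 × 0.51997 = 2.7818 W/m².
CH₄: 0.036 × (√2054 − √749) = 0.036 × (45.3211 − 27.3679) = 0.036 × 17.9532 = 0.6463 W/m².
CF₄: ΔF = 0.00009 × (73 − 37) = 0.00009 × 36 = 0.0032 W/m².
Total ΔF = 2.7818 + 0.6463 + 0.0032 = 3.4313 W/m².
ΔT = λ ΔF = 1.11 × 3.43 = 3.8073 K.

ΔF = 3.43 W/m²; ΔT = 3.81 K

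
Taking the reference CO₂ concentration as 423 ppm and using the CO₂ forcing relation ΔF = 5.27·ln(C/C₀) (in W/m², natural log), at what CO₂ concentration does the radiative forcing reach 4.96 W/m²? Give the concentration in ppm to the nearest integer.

Set 5.27 ln(C/423) = 4.96, so ln(C/423) = 4.96/5.27 = 0.94118.
Then C/423 = e^0.94118 = 2.56300, giving C = 423 × 2.56300 = 1084.15 ppm.

C ≈ 1084 ppm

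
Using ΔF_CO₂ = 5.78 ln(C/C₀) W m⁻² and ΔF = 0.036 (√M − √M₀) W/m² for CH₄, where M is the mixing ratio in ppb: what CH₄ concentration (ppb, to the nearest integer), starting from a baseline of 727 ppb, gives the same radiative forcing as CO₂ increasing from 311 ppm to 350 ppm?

M ≈ 2110 ppb

CO₂ forcing: 5.78 × ln(350/311) = 5.78 × 0.118140 = 0.68285 W/m².
Set 0.036(√M − √727) = 0.68285: √M = 0.68285/0.036 + √727 = 18.9681 + 26.9629 = 45.9310.
M = (45.9310)² = 2109.66 ppb.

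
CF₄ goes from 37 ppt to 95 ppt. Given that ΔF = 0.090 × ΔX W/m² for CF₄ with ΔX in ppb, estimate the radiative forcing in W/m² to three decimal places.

ΔF = 0.005 W/m²

CF₄: Δ = 95 − 37 = 58 ppt = 0.058 ppb; ΔF = 0.090 × 0.058 = 0.0052 W/m².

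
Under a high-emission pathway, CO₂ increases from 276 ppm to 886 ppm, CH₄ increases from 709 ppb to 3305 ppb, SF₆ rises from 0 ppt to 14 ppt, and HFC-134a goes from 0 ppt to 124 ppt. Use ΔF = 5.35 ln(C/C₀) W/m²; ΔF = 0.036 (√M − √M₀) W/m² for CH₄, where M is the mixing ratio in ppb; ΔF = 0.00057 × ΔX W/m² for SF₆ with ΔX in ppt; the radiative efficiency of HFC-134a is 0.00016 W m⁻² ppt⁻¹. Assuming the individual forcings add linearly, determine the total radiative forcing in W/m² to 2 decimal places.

CO₂: 5.35 × ln(886/276) = 5.35 × ln(3.21014) = 5.35 × 1.16631 = 6.2398 W/m².
CH₄: 0.036 × (√3305 − √709) = 0.036 × (57.4891 − 26.6271) = 0.036 × 30.8620 = 1.1110 W/m².
SF₆: ΔF = 0.00057 × (14 − 0) = 0.00057 × 14 = 0.0080 W/m².
HFC-134a: ΔF = 0.00016 × (124 − 0) = 0.00016 × 124 = 0.0198 W/m².
Total ΔF = 6.2398 + 1.1110 + 0.0080 + 0.0198 = 7.3786 W/m².

ΔF = 7.38 W/m²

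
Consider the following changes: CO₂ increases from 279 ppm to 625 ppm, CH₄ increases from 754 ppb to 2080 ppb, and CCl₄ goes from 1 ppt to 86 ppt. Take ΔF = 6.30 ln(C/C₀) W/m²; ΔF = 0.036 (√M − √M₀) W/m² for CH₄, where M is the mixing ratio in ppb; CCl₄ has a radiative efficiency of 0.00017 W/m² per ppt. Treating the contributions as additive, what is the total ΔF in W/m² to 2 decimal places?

CO₂: 6.30 × ln(625/279) = 6.30 × ln(2.24014) = 6.30 × 0.80654 = 5.0812 W/m².
CH₄: 0.036 × (√2080 − √754) = 0.036 × (45.6070 − 27.4591) = 0.036 × 18.1479 = 0.6533 W/m².
CCl₄: ΔF = 0.00017 × (86 − 1) = 0.00017 × 85 = 0.0145 W/m².
Total ΔF = 5.0812 + 0.6533 + 0.0145 = 5.7490 W/m².

ΔF = 5.75 W/m²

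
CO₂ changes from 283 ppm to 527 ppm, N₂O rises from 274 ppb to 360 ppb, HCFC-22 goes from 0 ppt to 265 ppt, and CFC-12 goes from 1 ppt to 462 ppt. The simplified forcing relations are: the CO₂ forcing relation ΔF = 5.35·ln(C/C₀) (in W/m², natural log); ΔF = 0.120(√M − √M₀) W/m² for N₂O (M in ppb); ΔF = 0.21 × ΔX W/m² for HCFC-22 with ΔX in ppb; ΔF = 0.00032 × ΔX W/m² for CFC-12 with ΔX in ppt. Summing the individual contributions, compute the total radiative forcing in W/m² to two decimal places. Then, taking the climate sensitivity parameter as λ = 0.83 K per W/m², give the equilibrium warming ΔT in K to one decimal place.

ΔF = 3.82 W/m²; ΔT = 3.2 K

CO₂: 5.35 × ln(527/283) = 5.35 × ln(1.86219) = 5.35 × 0.62175 = 3.3264 W/m².
N₂O: 0.120 × (√360 − √274) = 0.120 × (18.9737 − 16.5529) = 0.120 × 2.4208 = 0.2905 W/m².
HCFC-22: Δ = 265 − 0 = 265 ppt = 0.265 ppb; ΔF = 0.21 × 0.265 = 0.0557 W/m².
CFC-12: ΔF = 0.00032 × (462 − 1) = 0.00032 × 461 = 0.1475 W/m².
Total ΔF = 3.3264 + 0.2905 + 0.0557 + 0.1475 = 3.8201 W/m².
ΔT = λ ΔF = 0.83 × 3.82 = 3.1706 K.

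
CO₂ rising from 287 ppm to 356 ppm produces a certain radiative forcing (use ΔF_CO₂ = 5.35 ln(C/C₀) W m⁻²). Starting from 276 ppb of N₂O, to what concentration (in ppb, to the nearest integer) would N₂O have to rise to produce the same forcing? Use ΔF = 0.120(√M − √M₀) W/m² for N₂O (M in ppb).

CO₂ forcing: 5.35 × ln(356/287) = 5.35 × 0.215449 = 1.15265 W/m².
Set 0.120(√M − √276) = 1.15265: √M = 1.15265/0.120 + √276 = 9.6054 + 16.6132 = 26.2186.
M = (26.2186)² = 687.41 ppb.

M ≈ 687 ppb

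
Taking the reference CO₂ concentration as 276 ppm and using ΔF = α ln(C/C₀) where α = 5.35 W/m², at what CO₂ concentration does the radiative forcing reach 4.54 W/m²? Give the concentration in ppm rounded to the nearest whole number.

C ≈ 645 ppm

Set 5.35 ln(C/276) = 4.54, so ln(C/276) = 4.54/5.35 = 0.84860.
Then C/276 = e^0.84860 = 2.33637, giving C = 276 × 2.33637 = 644.84 ppm.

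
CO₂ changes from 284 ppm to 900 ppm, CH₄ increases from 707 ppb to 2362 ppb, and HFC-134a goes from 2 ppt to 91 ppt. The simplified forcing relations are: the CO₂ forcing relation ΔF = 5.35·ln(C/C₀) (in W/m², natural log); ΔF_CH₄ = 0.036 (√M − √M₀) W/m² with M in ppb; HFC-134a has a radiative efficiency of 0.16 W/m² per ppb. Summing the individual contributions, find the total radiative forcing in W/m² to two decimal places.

CO₂: 5.35 × ln(900/284) = 5.35 × ln(3.16901) = 5.35 × 1.15342 = 6.1708 W/m².
CH₄: 0.036 × (√2362 − √707) = 0.036 × (48.6004 − 26.5895) = 0.036 × 22.0109 = 0.7924 W/m².
HFC-134a: Δ = 91 − 2 = 89 ppt = 0.089 ppb; ΔF = 0.16 × 0.089 = 0.0142 W/m².
Total ΔF = 6.1708 + 0.7924 + 0.0142 = 6.9774 W/m².

ΔF = 6.98 W/m²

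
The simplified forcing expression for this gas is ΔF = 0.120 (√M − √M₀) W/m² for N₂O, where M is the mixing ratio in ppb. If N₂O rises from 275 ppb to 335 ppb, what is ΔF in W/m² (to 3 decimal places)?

N₂O: 0.120 × (√335 − √275) = 0.120 × (18.3030 − 16.5831) = 0.120 × 1.7199 = 0.2064 W/m².

ΔF = 0.206 W/m²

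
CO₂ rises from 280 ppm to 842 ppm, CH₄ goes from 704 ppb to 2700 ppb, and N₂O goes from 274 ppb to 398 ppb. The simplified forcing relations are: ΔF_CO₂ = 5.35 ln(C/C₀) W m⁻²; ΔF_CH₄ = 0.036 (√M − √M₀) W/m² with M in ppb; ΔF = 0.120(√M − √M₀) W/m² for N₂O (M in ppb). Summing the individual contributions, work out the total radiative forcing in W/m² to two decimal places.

CO₂: 5.35 × ln(842/280) = 5.35 × ln(3.00714) = 5.35 × 1.10099 = 5.8903 W/m².
CH₄: 0.036 × (√2700 − √704) = 0.036 × (51.9615 − 26.5330) = 0.036 × 25.4285 = 0.9154 W/m².
N₂O: 0.120 × (√398 − √274) = 0.120 × (19.9499 − 16.5529) = 0.120 × 3.3970 = 0.4076 W/m².
Total ΔF = 5.8903 + 0.9154 + 0.4076 = 7.2133 W/m².

ΔF = 7.21 W/m²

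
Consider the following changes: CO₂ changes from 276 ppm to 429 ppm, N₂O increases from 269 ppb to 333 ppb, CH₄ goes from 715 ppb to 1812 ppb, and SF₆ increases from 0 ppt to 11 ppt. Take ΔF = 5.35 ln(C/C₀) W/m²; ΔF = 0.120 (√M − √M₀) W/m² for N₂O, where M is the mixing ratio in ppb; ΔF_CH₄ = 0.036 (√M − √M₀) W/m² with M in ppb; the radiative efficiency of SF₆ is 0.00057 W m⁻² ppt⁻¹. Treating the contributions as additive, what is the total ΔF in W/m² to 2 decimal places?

ΔF = 3.16 W/m²

CO₂: 5.35 × ln(429/276) = 5.35 × ln(1.55435) = 5.35 × 0.44106 = 2.3597 W/m².
N₂O: 0.120 × (√333 − √269) = 0.120 × (18.2483 − 16.4012) = 0.120 × 1.8471 = 0.2217 W/m².
CH₄: 0.036 × (√1812 − √715) = 0.036 × (42.5676 − 26.7395) = 0.036 × 15.8281 = 0.5698 W/m².
SF₆: ΔF = 0.00057 × (11 − 0) = 0.00057 × 11 = 0.0063 W/m².
Total ΔF = 2.3597 + 0.2217 + 0.5698 + 0.0063 = 3.1575 W/m².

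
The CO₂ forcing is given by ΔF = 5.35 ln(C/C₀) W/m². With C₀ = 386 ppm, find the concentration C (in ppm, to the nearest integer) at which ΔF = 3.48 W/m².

Set 5.35 ln(C/386) = 3.48, so ln(C/386) = 3.48/5.35 = 0.65047.
Then C/386 = e^0.65047 = 1.91644, giving C = 386 × 1.91644 = 739.75 ppm.

C ≈ 740 ppm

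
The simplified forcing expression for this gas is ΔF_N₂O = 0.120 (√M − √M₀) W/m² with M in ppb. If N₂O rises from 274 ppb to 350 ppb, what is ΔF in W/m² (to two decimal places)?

N₂O: 0.120 × (√350 − √274) = 0.120 × (18.7083 − 16.5529) = 0.120 × 2.1554 = 0.2586 W/m².

ΔF = 0.26 W/m²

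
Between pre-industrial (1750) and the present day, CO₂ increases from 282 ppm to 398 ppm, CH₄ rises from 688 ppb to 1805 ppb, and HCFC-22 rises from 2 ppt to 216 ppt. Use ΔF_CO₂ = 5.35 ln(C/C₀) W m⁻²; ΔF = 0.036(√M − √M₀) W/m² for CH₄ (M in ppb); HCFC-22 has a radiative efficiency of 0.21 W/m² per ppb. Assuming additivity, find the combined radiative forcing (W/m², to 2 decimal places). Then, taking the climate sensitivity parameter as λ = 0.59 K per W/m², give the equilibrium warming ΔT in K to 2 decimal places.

ΔF = 2.47 W/m²; ΔT = 1.46 K

CO₂: 5.35 × ln(398/282) = 5.35 × ln(1.41135) = 5.35 × 0.34455 = 1.8433 W/m².
CH₄: 0.036 × (√1805 − √688) = 0.036 × (42.4853 − 26.2298) = 0.036 × 16.2555 = 0.5852 W/m².
HCFC-22: Δ = 216 − 2 = 214 ppt = 0.214 ppb; ΔF = 0.21 × 0.214 = 0.0449 W/m².
Total ΔF = 1.8433 + 0.5852 + 0.0449 = 2.4734 W/m².
ΔT = λ ΔF = 0.59 × 2.47 = 1.4573 K.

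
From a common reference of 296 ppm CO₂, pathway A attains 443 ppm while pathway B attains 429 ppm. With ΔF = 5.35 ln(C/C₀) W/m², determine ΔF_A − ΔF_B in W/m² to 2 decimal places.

ΔF_A − ΔF_B = 0.17 W/m²

ΔF_A = 5.35 ln(443/296) = 5.35 × 0.40321 = 2.1572 W/m².
ΔF_B = 5.35 ln(429/296) = 5.35 × 0.37110 = 1.9854 W/m².
Difference: 2.1572 − 1.9854 = 0.1718 W/m².
(Equivalently, ΔF_A − ΔF_B = 5.35 ln(443/429) = 5.35 × 0.03211 = 0.1718 W/m².)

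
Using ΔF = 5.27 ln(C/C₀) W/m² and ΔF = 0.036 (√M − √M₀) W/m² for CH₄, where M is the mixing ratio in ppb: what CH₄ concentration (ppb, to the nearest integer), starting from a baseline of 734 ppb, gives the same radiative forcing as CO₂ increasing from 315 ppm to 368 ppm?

M ≈ 2486 ppb

CO₂ forcing: 5.27 × ln(368/315) = 5.27 × 0.155510 = 0.81954 W/m².
Set 0.036(√M − √734) = 0.81954: √M = 0.81954/0.036 + √734 = 22.7650 + 27.0924 = 49.8574.
M = (49.8574)² = 2485.76 ppb.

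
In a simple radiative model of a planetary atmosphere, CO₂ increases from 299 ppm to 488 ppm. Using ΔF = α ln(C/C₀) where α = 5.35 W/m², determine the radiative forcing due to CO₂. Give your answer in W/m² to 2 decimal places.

CO₂: 5.35 × ln(488/299) = 5.35 × ln(1.63211) = 5.35 × 0.48987 = 2.6208 W/m².

ΔF = 2.62 W/m²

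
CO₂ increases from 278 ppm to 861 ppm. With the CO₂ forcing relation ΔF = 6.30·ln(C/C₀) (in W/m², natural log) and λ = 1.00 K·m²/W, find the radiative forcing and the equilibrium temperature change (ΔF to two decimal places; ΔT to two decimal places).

ΔF = 7.12 W/m²; ΔT = 7.12 K

CO₂: 6.30 × ln(861/278) = 6.30 × ln(3.09712) = 6.30 × 1.13047 = 7.1220 W/m².
ΔT = λ ΔF = 1.00 × 7.12 = 7.1200 K.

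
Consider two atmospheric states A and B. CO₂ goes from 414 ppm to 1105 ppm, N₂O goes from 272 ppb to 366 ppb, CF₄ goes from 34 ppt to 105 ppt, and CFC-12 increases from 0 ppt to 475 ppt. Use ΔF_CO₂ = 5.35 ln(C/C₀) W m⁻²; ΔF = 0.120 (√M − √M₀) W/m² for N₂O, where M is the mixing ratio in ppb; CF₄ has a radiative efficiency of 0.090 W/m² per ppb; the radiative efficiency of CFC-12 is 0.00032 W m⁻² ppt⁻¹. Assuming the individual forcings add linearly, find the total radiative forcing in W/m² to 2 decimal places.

ΔF = 5.73 W/m²

CO₂: 5.35 × ln(1105/414) = 5.35 × ln(2.66908) = 5.35 × 0.98173 = 5.2523 W/m².
N₂O: 0.120 × (√366 − √272) = 0.120 × (19.1311 − 16.4924) = 0.120 × 2.6387 = 0.3166 W/m².
CF₄: Δ = 105 − 34 = 71 ppt = 0.071 ppb; ΔF = 0.090 × 0.071 = 0.0064 W/m².
CFC-12: ΔF = 0.00032 × (475 − 0) = 0.00032 × 475 = 0.1520 W/m².
Total ΔF = 5.2523 + 0.3166 + 0.0064 + 0.1520 = 5.7273 W/m².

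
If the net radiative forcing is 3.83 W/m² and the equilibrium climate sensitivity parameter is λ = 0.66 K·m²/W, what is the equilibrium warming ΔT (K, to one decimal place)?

ΔT = λ ΔF = 0.66 × 3.83 = 2.5278 K.

ΔT = 2.5 K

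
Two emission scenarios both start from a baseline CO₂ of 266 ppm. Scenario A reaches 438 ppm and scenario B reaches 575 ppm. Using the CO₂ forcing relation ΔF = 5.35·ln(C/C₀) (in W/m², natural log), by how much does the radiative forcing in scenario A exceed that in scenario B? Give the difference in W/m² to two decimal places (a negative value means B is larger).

ΔF_A − ΔF_B = -1.46 W/m²

ΔF_A = 5.35 ln(438/266) = 5.35 × 0.49872 = 2.6682 W/m².
ΔF_B = 5.35 ln(575/266) = 5.35 × 0.77087 = 4.1242 W/m².
Difference: 2.6682 − 4.1242 = -1.4560 W/m².
(Equivalently, ΔF_A − ΔF_B = 5.35 ln(438/575) = 5.35 × -0.27215 = -1.4560 W/m².)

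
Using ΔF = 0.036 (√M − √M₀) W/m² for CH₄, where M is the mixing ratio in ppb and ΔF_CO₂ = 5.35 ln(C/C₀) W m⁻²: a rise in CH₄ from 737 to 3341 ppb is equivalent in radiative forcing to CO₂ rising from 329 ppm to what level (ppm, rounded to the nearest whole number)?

C ≈ 404 ppm

CH₄ forcing: 0.036 × (√3341 − √737) = 0.036 × (57.8014 − 27.1477) = 0.036 × 30.6537 = 1.10353 W/m².
Set 5.35 ln(C/329) = 1.10353: ln(C/329) = 1.10353/5.35 = 0.20627, so C = 329 × e^0.20627 = 329 × 1.22909 = 404.37 ppm.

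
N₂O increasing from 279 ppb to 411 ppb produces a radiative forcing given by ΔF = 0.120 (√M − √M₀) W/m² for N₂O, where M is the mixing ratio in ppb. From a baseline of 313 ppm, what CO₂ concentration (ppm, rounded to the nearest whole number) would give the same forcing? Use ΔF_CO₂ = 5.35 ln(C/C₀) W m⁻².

N₂O forcing: 0.120 × (√411 − √279) = 0.120 × (20.2731 − 16.7033) = 0.120 × 3.5698 = 0.42838 W/m².
Set 5.35 ln(C/313) = 0.42838: ln(C/313) = 0.42838/5.35 = 0.08007, so C = 313 × e^0.08007 = 313 × 1.08336 = 339.09 ppm.

C ≈ 339 ppm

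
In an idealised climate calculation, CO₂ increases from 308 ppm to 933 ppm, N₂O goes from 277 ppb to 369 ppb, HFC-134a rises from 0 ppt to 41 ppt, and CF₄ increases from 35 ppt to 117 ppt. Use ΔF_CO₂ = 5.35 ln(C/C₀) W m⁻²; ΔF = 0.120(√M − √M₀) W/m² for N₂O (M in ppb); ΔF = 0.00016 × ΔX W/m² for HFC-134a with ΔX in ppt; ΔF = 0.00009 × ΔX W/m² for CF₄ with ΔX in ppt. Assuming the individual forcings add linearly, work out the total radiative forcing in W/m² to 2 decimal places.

CO₂: 5.35 × ln(933/308) = 5.35 × ln(3.02922) = 5.35 × 1.10831 = 5.9295 W/m².
N₂O: 0.120 × (√369 − √277) = 0.120 × (19.2094 − 16.6433) = 0.120 × 2.5661 = 0.3079 W/m².
HFC-134a: ΔF = 0.00016 × (41 − 0) = 0.00016 × 41 = 0.0066 W/m².
CF₄: ΔF = 0.00009 × (117 − 35) = 0.00009 × 82 = 0.0074 W/m².
Total ΔF = 5.9295 + 0.3079 + 0.0066 + 0.0074 = 6.2514 W/m².

ΔF = 6.25 W/m²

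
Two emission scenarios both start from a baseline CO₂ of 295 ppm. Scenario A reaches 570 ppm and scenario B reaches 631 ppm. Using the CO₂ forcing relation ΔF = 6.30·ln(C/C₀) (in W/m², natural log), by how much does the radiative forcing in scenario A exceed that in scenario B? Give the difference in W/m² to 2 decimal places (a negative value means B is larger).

ΔF_A − ΔF_B = -0.64 W/m²

ΔF_A = 6.30 ln(570/295) = 6.30 × 0.65866 = 4.1496 W/m².
ΔF_B = 6.30 ln(631/295) = 6.30 × 0.76033 = 4.7901 W/m².
Difference: 4.1496 − 4.7901 = -0.6405 W/m².
(Equivalently, ΔF_A − ΔF_B = 6.30 ln(570/631) = 6.30 × -0.10167 = -0.6405 W/m².)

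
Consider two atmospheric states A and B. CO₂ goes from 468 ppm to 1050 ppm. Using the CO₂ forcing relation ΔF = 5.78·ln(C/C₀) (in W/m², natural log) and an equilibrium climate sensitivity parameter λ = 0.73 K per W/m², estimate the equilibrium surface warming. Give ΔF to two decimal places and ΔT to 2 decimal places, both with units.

ΔF = 4.67 W/m²; ΔT = 3.41 K

CO₂: 5.78 × ln(1050/468) = 5.78 × ln(2.24359) = 5.78 × 0.80808 = 4.6707 W/m².
ΔT = λ ΔF = 0.73 × 4.67 = 3.4091 K.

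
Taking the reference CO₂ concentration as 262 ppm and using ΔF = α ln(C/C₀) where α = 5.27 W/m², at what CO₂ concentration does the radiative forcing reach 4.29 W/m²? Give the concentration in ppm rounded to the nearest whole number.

Set 5.27 ln(C/262) = 4.29, so ln(C/262) = 4.29/5.27 = 0.81404.
Then C/262 = e^0.81404 = 2.25701, giving C = 262 × 2.25701 = 591.34 ppm.

C ≈ 591 ppm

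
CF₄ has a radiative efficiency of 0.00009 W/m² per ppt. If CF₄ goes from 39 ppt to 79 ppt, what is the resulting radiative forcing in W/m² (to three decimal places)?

CF₄: ΔF = 0.00009 × (79 − 39) = 0.00009 × 40 = 0.0036 W/m².

ΔF = 0.004 W/m²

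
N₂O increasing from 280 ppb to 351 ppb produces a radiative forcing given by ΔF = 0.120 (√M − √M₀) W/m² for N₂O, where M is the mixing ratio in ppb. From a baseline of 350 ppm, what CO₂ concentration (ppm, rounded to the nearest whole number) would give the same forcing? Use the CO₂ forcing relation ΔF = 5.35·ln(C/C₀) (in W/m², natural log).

C ≈ 366 ppm

N₂O forcing: 0.120 × (√351 − √280) = 0.120 × (18.7350 − 16.7332) = 0.120 × 2.0018 = 0.24022 W/m².
Set 5.35 ln(C/350) = 0.24022: ln(C/350) = 0.24022/5.35 = 0.04490, so C = 350 × e^0.04490 = 350 × 1.04592 = 366.07 ppm.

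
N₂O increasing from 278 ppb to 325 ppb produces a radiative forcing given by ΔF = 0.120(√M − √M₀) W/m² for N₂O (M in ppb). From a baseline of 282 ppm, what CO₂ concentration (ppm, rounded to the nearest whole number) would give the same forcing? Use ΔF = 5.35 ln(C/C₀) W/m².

N₂O forcing: 0.120 × (√325 − √278) = 0.120 × (18.0278 − 16.6733) = 0.120 × 1.3545 = 0.16254 W/m².
Set 5.35 ln(C/282) = 0.16254: ln(C/282) = 0.16254/5.35 = 0.03038, so C = 282 × e^0.03038 = 282 × 1.03085 = 290.70 ppm.

C ≈ 291 ppm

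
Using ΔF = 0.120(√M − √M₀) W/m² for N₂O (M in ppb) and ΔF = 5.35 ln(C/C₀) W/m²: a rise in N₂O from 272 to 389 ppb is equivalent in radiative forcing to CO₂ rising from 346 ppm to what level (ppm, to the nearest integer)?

C ≈ 372 ppm

N₂O forcing: 0.120 × (√389 − √272) = 0.120 × (19.7231 − 16.4924) = 0.120 × 3.2307 = 0.38768 W/m².
Set 5.35 ln(C/346) = 0.38768: ln(C/346) = 0.38768/5.35 = 0.07246, so C = 346 × e^0.07246 = 346 × 1.07515 = 372.00 ppm.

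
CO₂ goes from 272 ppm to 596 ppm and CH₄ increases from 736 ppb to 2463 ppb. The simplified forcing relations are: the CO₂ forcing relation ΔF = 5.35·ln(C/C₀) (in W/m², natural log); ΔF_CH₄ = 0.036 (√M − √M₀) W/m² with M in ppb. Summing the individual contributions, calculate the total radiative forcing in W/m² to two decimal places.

ΔF = 5.01 W/m²

CO₂: 5.35 × ln(596/272) = 5.35 × ln(2.19118) = 5.35 × 0.78444 = 4.1968 W/m².
CH₄: 0.036 × (√2463 − √736) = 0.036 × (49.6286 − 27.1293) = 0.036 × 22.4993 = 0.8100 W/m².
Total ΔF = 4.1968 + 0.8100 = 5.0068 W/m².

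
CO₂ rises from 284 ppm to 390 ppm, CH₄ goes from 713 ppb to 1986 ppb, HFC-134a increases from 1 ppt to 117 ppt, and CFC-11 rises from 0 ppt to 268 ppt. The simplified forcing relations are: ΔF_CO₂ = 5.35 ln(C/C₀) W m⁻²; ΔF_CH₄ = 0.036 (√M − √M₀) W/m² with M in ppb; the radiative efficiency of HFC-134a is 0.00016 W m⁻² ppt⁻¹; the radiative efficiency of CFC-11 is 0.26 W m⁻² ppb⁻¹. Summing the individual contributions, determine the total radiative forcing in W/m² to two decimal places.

CO₂: 5.35 × ln(390/284) = 5.35 × ln(1.37324) = 5.35 × 0.31717 = 1.6969 W/m².
CH₄: 0.036 × (√1986 − √713) = 0.036 × (44.5646 − 26.7021) = 0.036 × 17.8625 = 0.6431 W/m².
HFC-134a: ΔF = 0.00016 × (117 − 1) = 0.00016 × 116 = 0.0186 W/m².
CFC-11: Δ = 268 − 0 = 268 ppt = 0.268 ppb; ΔF = 0.26 × 0.268 = 0.0697 W/m².
Total ΔF = 1.6969 + 0.6431 + 0.0186 + 0.0697 = 2.4283 W/m².

ΔF = 2.43 W/m²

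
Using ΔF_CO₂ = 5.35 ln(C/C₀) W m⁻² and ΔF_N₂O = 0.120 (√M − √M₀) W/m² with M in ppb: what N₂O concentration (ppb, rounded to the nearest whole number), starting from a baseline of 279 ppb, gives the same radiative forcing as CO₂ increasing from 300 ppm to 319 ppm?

CO₂ forcing: 5.35 × ln(319/300) = 5.35 × 0.061409 = 0.32854 W/m².
Set 0.120(√M − √279) = 0.32854: √M = 0.32854/0.120 + √279 = 2.7378 + 16.7033 = 19.4411.
M = (19.4411)² = 377.96 ppb.

M ≈ 378 ppb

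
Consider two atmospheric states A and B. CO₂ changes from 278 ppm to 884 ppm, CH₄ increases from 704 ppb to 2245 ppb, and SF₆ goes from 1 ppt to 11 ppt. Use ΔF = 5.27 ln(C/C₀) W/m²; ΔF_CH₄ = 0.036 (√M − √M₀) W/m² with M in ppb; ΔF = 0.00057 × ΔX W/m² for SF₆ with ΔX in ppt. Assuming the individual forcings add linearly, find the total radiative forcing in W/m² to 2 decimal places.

ΔF = 6.85 W/m²

CO₂: 5.27 × ln(884/278) = 5.27 × ln(3.17986) = 5.27 × 1.15684 = 6.0965 W/m².
CH₄: 0.036 × (√2245 − √704) = 0.036 × (47.3814 − 26.5330) = 0.036 × 20.8484 = 0.7505 W/m².
SF₆: ΔF = 0.00057 × (11 − 1) = 0.00057 × 10 = 0.0057 W/m².
Total ΔF = 6.0965 + 0.7505 + 0.0057 = 6.8527 W/m².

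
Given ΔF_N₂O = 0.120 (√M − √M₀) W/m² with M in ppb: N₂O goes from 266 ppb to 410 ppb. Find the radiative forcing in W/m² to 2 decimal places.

ΔF = 0.47 W/m²

N₂O: 0.120 × (√410 − √266) = 0.120 × (20.2485 − 16.3095) = 0.120 × 3.9390 = 0.4727 W/m².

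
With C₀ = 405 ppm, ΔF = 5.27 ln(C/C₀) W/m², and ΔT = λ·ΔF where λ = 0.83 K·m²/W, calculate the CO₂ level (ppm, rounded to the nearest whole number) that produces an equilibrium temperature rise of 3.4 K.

Required forcing: ΔF = ΔT/λ = 3.4/0.83 = 4.0964 W/m².
Then ln(C/405) = ΔF/5.27 = 4.0964/5.27 = 0.77731.
So C = 405 × e^0.77731 = 405 × 2.17561 = 881.12 ppm.

C ≈ 881 ppm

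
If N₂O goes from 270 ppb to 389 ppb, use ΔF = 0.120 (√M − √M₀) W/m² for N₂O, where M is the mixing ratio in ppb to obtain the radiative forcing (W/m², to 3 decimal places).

N₂O: 0.120 × (√389 − √270) = 0.120 × (19.7231 − 16.4317) = 0.120 × 3.2914 = 0.3950 W/m².

ΔF = 0.395 W/m²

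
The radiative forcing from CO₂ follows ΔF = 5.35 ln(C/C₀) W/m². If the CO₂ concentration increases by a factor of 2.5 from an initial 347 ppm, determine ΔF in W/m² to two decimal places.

ΔF = 5.35 × ln(2.5) = 5.35 × 0.91629 = 4.9022 W/m².

ΔF = 4.90 W/m²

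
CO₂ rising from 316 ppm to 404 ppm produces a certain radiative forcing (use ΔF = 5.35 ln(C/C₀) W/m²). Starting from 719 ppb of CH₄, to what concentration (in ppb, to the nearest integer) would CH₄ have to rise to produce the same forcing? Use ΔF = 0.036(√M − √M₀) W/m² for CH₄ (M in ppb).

CO₂ forcing: 5.35 × ln(404/316) = 5.35 × 0.245673 = 1.31435 W/m².
Set 0.036(√M − √719) = 1.31435: √M = 1.31435/0.036 + √719 = 36.5097 + 26.8142 = 63.3239.
M = (63.3239)² = 4009.92 ppb.

M ≈ 4010 ppb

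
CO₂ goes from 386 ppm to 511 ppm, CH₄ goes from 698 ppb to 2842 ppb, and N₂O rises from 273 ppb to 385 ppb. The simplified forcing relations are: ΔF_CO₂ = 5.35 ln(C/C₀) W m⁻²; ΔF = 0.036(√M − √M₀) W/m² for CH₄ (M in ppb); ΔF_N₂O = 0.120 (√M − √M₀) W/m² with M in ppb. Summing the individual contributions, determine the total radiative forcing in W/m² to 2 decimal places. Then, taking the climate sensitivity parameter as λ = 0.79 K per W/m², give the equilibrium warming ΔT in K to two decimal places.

CO₂: 5.35 × ln(511/386) = 5.35 × ln(1.32383) = 5.35 × 0.28053 = 1.5008 W/m².
CH₄: 0.036 × (√2842 − √698) = 0.036 × (53.3104 − 26.4197) = 0.036 × 26.8907 = 0.9681 W/m².
N₂O: 0.120 × (√385 − √273) = 0.120 × (19.6214 − 16.5227) = 0.120 × 3.0987 = 0.3718 W/m².
Total ΔF = 1.5008 + 0.9681 + 0.3718 = 2.8407 W/m².
ΔT = λ ΔF = 0.79 × 2.84 = 2.2436 K.

ΔF = 2.84 W/m²; ΔT = 2.24 K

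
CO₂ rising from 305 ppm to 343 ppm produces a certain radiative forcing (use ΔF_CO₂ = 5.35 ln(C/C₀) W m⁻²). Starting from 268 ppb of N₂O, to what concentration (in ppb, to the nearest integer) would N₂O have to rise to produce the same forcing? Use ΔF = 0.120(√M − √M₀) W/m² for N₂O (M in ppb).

M ≈ 467 ppb

CO₂ forcing: 5.35 × ln(343/305) = 5.35 × 0.117419 = 0.62819 W/m².
Set 0.120(√M − √268) = 0.62819: √M = 0.62819/0.120 + √268 = 5.2349 + 16.3707 = 21.6056.
M = (21.6056)² = 466.80 ppb.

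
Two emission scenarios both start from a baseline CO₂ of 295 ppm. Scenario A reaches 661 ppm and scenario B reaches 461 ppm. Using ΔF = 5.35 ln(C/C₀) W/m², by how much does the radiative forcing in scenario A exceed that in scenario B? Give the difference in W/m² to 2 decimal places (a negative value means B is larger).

ΔF_A − ΔF_B = 1.93 W/m²

ΔF_A = 5.35 ln(661/295) = 5.35 × 0.80678 = 4.3163 W/m².
ΔF_B = 5.35 ln(461/295) = 5.35 × 0.44642 = 2.3883 W/m².
Difference: 4.3163 − 2.3883 = 1.9280 W/m².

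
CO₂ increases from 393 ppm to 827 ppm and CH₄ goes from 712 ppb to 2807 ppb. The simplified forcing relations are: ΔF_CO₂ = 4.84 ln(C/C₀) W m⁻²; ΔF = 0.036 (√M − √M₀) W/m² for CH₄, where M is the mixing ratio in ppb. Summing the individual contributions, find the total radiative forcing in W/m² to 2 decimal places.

ΔF = 4.55 W/m²

CO₂: 4.84 × ln(827/393) = 4.84 × ln(2.10433) = 4.84 × 0.74400 = 3.6010 W/m².
CH₄: 0.036 × (√2807 − √712) = 0.036 × (52.9811 − 26.6833) = 0.036 × 26.2978 = 0.9467 W/m².
Total ΔF = 3.6010 + 0.9467 = 4.5477 W/m².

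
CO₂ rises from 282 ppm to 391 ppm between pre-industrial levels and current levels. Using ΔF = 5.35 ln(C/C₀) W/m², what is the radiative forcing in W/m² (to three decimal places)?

ΔF = 1.748 W/m²

CO₂: 5.35 × ln(391/282) = 5.35 × ln(1.38652) = 5.35 × 0.32680 = 1.7484 W/m².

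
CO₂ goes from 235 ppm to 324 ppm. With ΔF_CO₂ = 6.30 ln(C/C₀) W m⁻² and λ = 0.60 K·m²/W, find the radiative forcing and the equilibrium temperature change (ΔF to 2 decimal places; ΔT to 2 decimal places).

ΔF = 2.02 W/m²; ΔT = 1.21 K

CO₂: 6.30 × ln(324/235) = 6.30 × ln(1.37872) = 6.30 × 0.32116 = 2.0233 W/m².
ΔT = λ ΔF = 0.60 × 2.02 = 1.2120 K.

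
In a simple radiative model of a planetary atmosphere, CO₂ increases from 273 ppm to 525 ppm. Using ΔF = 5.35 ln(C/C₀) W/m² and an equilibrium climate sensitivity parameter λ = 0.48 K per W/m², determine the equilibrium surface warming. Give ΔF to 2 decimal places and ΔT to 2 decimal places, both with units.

CO₂: 5.35 × ln(525/273) = 5.35 × ln(1.92308) = 5.35 × 0.65393 = 3.4985 W/m².
ΔT = λ ΔF = 0.48 × 3.50 = 1.6800 K.

ΔF = 3.50 W/m²; ΔT = 1.68 K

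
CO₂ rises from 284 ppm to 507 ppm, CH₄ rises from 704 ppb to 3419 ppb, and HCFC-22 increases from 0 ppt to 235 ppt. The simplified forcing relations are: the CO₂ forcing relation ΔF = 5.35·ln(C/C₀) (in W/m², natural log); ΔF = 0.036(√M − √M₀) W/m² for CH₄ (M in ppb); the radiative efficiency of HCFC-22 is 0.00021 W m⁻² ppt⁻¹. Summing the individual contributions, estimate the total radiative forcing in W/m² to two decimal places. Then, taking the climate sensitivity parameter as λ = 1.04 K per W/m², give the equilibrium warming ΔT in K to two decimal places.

CO₂: 5.35 × ln(507/284) = 5.35 × ln(1.78521) = 5.35 × 0.57954 = 3.1005 W/m².
CH₄: 0.036 × (√3419 − √704) = 0.036 × (58.4722 − 26.5330) = 0.036 × 31.9392 = 1.1498 W/m².
HCFC-22: ΔF = 0.00021 × (235 − 0) = 0.00021 × 235 = 0.0494 W/m².
Total ΔF = 3.1005 + 1.1498 + 0.0494 = 4.2997 W/m².
ΔT = λ ΔF = 1.04 × 4.30 = 4.4720 K.

ΔF = 4.30 W/m²; ΔT = 4.47 K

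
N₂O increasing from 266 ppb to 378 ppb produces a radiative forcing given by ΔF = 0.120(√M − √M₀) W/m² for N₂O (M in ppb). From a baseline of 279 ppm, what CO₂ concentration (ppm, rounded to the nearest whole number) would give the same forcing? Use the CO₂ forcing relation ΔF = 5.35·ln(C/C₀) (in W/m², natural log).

C ≈ 299 ppm

N₂O forcing: 0.120 × (√378 − √266) = 0.120 × (19.4422 − 16.3095) = 0.120 × 3.1327 = 0.37592 W/m².
Set 5.35 ln(C/279) = 0.37592: ln(C/279) = 0.37592/5.35 = 0.07027, so C = 279 × e^0.07027 = 279 × 1.07280 = 299.31 ppm.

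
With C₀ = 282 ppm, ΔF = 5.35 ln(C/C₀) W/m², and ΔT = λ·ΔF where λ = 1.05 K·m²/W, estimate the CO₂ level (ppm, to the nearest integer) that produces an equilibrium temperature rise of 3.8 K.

Required forcing: ΔF = ΔT/λ = 3.8/1.05 = 3.6190 W/m².
Then ln(C/282) = ΔF/5.35 = 3.6190/5.35 = 0.67645.
So C = 282 × e^0.67645 = 282 × 1.96688 = 554.66 ppm.

C ≈ 555 ppm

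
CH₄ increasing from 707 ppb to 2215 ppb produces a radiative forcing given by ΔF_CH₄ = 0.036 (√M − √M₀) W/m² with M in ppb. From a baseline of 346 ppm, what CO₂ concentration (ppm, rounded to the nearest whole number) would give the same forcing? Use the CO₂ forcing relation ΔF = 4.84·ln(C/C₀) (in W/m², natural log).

C ≈ 403 ppm

CH₄ forcing: 0.036 × (√2215 − √707) = 0.036 × (47.0638 − 26.5895) = 0.036 × 20.4743 = 0.73707 W/m².
Set 4.84 ln(C/346) = 0.73707: ln(C/346) = 0.73707/4.84 = 0.15229, so C = 346 × e^0.15229 = 346 × 1.16450 = 402.92 ppm.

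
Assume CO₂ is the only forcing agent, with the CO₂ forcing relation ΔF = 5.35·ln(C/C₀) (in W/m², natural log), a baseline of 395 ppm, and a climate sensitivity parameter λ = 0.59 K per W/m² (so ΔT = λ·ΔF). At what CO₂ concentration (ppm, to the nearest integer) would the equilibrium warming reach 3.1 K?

C ≈ 1055 ppm

Required forcing: ΔF = ΔT/λ = 3.1/0.59 = 5.2542 W/m².
Then ln(C/395) = ΔF/5.35 = 5.2542/5.35 = 0.98209.
So C = 395 × e^0.98209 = 395 × 2.67003 = 1054.66 ppm.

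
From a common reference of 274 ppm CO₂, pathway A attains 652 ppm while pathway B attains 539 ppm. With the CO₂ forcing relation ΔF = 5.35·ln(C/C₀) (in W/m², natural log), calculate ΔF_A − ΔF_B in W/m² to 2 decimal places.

ΔF_A = 5.35 ln(652/274) = 5.35 × 0.86692 = 4.6380 W/m².
ΔF_B = 5.35 ln(539/274) = 5.35 × 0.67659 = 3.6198 W/m².
Difference: 4.6380 − 3.6198 = 1.0182 W/m².

ΔF_A − ΔF_B = 1.02 W/m²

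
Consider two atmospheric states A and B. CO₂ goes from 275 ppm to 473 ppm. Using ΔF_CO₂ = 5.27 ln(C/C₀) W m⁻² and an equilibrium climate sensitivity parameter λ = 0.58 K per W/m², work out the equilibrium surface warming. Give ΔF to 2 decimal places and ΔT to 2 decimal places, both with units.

CO₂: 5.27 × ln(473/275) = 5.27 × ln(1.72000) = 5.27 × 0.54232 = 2.8580 W/m².
ΔT = λ ΔF = 0.58 × 2.86 = 1.6588 K.

ΔF = 2.86 W/m²; ΔT = 1.66 K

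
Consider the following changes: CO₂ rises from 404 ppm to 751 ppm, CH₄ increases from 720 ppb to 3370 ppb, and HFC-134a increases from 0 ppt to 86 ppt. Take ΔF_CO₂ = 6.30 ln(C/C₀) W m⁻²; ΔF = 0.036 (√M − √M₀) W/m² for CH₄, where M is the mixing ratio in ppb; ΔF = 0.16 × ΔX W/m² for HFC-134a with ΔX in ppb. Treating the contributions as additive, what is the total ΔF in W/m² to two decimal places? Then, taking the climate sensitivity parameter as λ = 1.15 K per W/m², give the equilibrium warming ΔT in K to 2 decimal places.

CO₂: 6.30 × ln(751/404) = 6.30 × ln(1.85891) = 6.30 × 0.61999 = 3.9059 W/m².
CH₄: 0.036 × (√3370 − √720) = 0.036 × (58.0517 − 26.8328) = 0.036 × 31.2189 = 1.1239 W/m².
HFC-134a: Δ = 86 − 0 = 86 ppt = 0.086 ppb; ΔF = 0.16 × 0.086 = 0.0138 W/m².
Total ΔF = 3.9059 + 1.1239 + 0.0138 = 5.0436 W/m².
ΔT = λ ΔF = 1.15 × 5.04 = 5.7960 K.

ΔF = 5.04 W/m²; ΔT = 5.80 K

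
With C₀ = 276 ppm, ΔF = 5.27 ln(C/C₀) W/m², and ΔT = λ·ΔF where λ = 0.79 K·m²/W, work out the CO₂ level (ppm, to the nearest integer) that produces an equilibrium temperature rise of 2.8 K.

C ≈ 541 ppm

Required forcing: ΔF = ΔT/λ = 2.8/0.79 = 3.5443 W/m².
Then ln(C/276) = ΔF/5.27 = 3.5443/5.27 = 0.67254.
So C = 276 × e^0.67254 = 276 × 1.95921 = 540.74 ppm.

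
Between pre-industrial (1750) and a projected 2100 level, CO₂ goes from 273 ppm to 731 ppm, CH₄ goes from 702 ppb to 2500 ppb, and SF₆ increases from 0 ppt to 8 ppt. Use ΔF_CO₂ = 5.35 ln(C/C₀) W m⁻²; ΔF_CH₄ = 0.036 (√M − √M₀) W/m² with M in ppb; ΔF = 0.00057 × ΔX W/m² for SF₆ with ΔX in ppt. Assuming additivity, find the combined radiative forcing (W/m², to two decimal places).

CO₂: 5.35 × ln(731/273) = 5.35 × ln(2.67766) = 5.35 × 0.98494 = 5.2694 W/m².
CH₄: 0.036 × (√2500 − √702) = 0.036 × (50.0000 − 26.4953) = 0.036 × 23.5047 = 0.8462 W/m².
SF₆: ΔF = 0.00057 × (8 − 0) = 0.00057 × 8 = 0.0046 W/m².
Total ΔF = 5.2694 + 0.8462 + 0.0046 = 6.1202 W/m².

ΔF = 6.12 W/m²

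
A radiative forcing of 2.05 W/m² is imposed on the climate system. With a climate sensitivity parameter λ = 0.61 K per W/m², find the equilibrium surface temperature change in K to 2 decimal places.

ΔT = 1.25 K

ΔT = λ ΔF = 0.61 × 2.05 = 1.2505 K.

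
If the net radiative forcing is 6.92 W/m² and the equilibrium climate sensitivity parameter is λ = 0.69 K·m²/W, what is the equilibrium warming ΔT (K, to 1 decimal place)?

ΔT = λ ΔF = 0.69 × 6.92 = 4.7748 K.

ΔT = 4.8 K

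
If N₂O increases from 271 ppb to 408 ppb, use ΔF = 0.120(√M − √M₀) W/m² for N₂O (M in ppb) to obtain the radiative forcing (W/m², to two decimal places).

ΔF = 0.45 W/m²

N₂O: 0.120 × (√408 − √271) = 0.120 × (20.1990 − 16.4621) = 0.120 × 3.7369 = 0.4484 W/m².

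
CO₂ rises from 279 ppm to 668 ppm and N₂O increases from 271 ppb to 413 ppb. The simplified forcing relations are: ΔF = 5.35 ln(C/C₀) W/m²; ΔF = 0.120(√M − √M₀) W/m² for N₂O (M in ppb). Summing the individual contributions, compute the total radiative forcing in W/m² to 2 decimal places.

CO₂: 5.35 × ln(668/279) = 5.35 × ln(2.39427) = 5.35 × 0.87308 = 4.6710 W/m².
N₂O: 0.120 × (√413 − √271) = 0.120 × (20.3224 − 16.4621) = 0.120 × 3.8603 = 0.4632 W/m².
Total ΔF = 4.6710 + 0.4632 = 5.1342 W/m².

ΔF = 5.13 W/m²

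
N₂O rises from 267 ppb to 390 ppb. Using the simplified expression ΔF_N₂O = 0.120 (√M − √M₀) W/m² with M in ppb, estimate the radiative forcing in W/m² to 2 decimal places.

ΔF = 0.41 W/m²

N₂O: 0.120 × (√390 − √267) = 0.120 × (19.7484 − 16.3401) = 0.120 × 3.4083 = 0.4090 W/m².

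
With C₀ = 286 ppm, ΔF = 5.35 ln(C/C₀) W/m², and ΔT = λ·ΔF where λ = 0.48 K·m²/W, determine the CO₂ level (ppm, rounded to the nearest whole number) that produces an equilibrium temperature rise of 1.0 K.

Required forcing: ΔF = ΔT/λ = 1.0/0.48 = 2.0833 W/m².
Then ln(C/286) = ΔF/5.35 = 2.0833/5.35 = 0.38940.
So C = 286 × e^0.38940 = 286 × 1.47609 = 422.16 ppm.

C ≈ 422 ppm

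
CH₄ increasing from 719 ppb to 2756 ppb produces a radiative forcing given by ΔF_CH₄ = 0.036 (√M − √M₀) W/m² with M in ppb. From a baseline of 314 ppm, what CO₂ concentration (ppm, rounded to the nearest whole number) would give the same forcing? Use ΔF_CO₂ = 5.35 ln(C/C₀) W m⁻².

CH₄ forcing: 0.036 × (√2756 − √719) = 0.036 × (52.4976 − 26.8142) = 0.036 × 25.6834 = 0.92460 W/m².
Set 5.35 ln(C/314) = 0.92460: ln(C/314) = 0.92460/5.35 = 0.17282, so C = 314 × e^0.17282 = 314 × 1.18865 = 373.24 ppm.

C ≈ 373 ppm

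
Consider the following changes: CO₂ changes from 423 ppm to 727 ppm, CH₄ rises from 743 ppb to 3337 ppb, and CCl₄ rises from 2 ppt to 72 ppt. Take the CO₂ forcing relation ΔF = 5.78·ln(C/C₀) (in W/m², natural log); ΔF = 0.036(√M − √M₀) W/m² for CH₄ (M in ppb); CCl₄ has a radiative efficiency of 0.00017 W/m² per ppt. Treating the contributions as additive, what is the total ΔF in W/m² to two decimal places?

CO₂: 5.78 × ln(727/423) = 5.78 × ln(1.71868) = 5.78 × 0.54156 = 3.1302 W/m².
CH₄: 0.036 × (√3337 − √743) = 0.036 × (57.7668 − 27.2580) = 0.036 × 30.5088 = 1.0983 W/m².
CCl₄: ΔF = 0.00017 × (72 − 2) = 0.00017 × 70 = 0.0119 W/m².
Total ΔF = 3.1302 + 1.0983 + 0.0119 = 4.2404 W/m².

ΔF = 4.24 W/m²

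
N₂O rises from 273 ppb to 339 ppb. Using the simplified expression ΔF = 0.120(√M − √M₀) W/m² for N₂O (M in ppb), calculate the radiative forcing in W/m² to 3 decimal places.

N₂O: 0.120 × (√339 − √273) = 0.120 × (18.4120 − 16.5227) = 0.120 × 1.8893 = 0.2267 W/m².

ΔF = 0.227 W/m²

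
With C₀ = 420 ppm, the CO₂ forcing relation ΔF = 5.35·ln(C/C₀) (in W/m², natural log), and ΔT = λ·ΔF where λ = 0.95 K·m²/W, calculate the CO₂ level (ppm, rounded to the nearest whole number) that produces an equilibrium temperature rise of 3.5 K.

C ≈ 836 ppm

Required forcing: ΔF = ΔT/λ = 3.5/0.95 = 3.6842 W/m².
Then ln(C/420) = ΔF/5.35 = 3.6842/5.35 = 0.68864.
So C = 420 × e^0.68864 = 420 × 1.99101 = 836.22 ppm.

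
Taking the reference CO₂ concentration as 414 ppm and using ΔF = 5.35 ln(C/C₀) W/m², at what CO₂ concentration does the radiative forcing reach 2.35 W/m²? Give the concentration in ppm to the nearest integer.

Set 5.35 ln(C/414) = 2.35, so ln(C/414) = 2.35/5.35 = 0.43925.
Then C/414 = e^0.43925 = 1.55154, giving C = 414 × 1.55154 = 642.34 ppm.

C ≈ 642 ppm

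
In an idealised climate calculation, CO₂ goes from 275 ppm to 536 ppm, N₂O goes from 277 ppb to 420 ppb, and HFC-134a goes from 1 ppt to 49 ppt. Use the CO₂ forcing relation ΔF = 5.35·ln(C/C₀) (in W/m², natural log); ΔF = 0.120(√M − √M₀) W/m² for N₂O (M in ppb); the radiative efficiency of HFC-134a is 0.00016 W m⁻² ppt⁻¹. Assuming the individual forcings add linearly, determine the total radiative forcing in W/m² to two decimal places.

ΔF = 4.04 W/m²

CO₂: 5.35 × ln(536/275) = 5.35 × ln(1.94909) = 5.35 × 0.66736 = 3.5704 W/m².
N₂O: 0.120 × (√420 − √277) = 0.120 × (20.4939 − 16.6433) = 0.120 × 3.8506 = 0.4621 W/m².
HFC-134a: ΔF = 0.00016 × (49 − 1) = 0.00016 × 48 = 0.0077 W/m².
Total ΔF = 3.5704 + 0.4621 + 0.0077 = 4.0402 W/m².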